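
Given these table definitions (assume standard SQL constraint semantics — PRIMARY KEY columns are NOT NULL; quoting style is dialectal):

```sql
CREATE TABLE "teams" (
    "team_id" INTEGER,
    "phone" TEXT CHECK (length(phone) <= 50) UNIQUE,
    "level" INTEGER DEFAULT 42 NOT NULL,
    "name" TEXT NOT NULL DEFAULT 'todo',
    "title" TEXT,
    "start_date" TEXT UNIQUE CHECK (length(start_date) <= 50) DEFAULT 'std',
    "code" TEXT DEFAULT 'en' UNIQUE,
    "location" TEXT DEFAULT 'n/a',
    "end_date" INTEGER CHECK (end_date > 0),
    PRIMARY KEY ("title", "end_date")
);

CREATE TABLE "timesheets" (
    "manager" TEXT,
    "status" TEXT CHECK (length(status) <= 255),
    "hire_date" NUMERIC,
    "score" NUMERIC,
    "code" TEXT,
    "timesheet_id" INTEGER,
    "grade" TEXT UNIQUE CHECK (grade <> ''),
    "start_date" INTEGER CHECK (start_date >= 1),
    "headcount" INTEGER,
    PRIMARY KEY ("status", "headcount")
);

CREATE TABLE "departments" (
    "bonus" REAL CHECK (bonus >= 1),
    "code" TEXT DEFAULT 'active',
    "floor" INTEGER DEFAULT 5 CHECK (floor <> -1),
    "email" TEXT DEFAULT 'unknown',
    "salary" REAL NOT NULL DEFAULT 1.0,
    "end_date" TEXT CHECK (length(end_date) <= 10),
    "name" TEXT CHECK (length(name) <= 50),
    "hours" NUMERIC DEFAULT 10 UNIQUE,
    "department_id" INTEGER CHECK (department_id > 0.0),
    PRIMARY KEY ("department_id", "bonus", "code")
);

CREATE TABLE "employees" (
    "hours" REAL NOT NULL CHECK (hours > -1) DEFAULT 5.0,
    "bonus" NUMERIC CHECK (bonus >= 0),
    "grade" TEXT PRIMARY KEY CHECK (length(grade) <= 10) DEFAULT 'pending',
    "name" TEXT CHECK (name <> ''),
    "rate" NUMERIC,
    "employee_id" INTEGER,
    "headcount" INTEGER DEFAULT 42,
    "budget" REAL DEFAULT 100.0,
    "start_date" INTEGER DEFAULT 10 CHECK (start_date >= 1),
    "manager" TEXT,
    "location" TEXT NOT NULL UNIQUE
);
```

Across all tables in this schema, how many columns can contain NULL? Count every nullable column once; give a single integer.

25

teams: 5 nullable (team_id, phone, start_date, code, location — PK (title, end_date) and explicit NOT NULL columns excluded).
timesheets: 7 nullable (manager, hire_date, score, code, timesheet_id, grade, start_date — PK (status, headcount) and explicit NOT NULL columns excluded).
departments: 5 nullable (floor, email, end_date, name, hours — PK (department_id, bonus, code) and explicit NOT NULL columns excluded).
employees: 8 nullable (bonus, name, rate, employee_id, headcount, budget, start_date, manager — PK (grade) and explicit NOT NULL columns excluded).
Total: 5 + 7 + 5 + 8 = 25.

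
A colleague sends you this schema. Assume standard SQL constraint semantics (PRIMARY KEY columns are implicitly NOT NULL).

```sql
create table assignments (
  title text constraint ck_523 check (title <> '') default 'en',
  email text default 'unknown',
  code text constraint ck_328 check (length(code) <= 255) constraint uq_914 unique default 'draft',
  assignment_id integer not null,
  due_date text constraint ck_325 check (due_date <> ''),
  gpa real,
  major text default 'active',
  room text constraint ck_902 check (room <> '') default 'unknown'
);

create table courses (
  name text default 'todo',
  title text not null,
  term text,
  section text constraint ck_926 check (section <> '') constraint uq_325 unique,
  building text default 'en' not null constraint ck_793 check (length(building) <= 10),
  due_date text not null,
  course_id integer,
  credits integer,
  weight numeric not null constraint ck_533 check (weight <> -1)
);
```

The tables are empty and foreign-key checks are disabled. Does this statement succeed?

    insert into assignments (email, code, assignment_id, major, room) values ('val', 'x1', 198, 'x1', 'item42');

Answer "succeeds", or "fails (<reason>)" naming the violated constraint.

succeeds

NOT NULL columns: assignment_id is supplied.
CHECK constraints: 'x1' satisfies (length(code) <= 255); 'item42' satisfies (room <> '').
No constraint is violated.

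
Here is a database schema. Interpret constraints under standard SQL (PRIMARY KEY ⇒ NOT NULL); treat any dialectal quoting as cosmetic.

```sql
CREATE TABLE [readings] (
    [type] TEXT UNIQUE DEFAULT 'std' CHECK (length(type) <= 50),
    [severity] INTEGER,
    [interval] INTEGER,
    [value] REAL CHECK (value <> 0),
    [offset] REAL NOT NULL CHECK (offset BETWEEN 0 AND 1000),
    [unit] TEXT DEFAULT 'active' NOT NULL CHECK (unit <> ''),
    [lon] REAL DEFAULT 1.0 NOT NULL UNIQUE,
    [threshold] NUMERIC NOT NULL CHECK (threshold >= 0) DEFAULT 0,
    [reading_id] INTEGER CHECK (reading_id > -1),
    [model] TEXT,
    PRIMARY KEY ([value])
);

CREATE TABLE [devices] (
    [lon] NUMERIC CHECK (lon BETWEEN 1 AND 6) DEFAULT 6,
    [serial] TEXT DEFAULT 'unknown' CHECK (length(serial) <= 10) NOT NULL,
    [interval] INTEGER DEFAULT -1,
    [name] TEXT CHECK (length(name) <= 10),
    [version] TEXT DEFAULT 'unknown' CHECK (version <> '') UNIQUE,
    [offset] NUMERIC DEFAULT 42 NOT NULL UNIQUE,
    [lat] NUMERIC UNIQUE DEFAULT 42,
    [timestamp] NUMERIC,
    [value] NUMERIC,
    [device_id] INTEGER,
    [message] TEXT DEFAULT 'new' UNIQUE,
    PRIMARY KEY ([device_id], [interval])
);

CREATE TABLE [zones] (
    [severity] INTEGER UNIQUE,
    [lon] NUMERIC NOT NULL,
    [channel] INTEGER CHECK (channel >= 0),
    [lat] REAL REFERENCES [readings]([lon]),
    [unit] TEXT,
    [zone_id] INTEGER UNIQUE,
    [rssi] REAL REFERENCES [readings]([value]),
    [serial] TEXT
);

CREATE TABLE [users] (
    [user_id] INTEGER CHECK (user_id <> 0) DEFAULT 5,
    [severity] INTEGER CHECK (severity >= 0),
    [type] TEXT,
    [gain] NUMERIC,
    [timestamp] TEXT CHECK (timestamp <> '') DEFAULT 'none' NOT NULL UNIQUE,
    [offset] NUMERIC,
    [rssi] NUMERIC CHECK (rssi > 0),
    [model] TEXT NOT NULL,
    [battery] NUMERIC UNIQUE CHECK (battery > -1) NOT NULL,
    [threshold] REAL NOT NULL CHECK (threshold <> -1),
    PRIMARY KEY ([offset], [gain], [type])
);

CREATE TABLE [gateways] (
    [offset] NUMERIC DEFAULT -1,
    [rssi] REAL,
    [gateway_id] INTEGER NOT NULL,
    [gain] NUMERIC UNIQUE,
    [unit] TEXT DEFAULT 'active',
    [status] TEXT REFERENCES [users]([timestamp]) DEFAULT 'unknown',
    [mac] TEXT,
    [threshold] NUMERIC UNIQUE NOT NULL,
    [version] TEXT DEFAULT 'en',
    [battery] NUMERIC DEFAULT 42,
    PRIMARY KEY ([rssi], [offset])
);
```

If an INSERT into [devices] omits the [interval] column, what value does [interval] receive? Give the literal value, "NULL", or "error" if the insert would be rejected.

-1

interval has an explicit DEFAULT -1.
When the column is omitted from an INSERT, that default is used.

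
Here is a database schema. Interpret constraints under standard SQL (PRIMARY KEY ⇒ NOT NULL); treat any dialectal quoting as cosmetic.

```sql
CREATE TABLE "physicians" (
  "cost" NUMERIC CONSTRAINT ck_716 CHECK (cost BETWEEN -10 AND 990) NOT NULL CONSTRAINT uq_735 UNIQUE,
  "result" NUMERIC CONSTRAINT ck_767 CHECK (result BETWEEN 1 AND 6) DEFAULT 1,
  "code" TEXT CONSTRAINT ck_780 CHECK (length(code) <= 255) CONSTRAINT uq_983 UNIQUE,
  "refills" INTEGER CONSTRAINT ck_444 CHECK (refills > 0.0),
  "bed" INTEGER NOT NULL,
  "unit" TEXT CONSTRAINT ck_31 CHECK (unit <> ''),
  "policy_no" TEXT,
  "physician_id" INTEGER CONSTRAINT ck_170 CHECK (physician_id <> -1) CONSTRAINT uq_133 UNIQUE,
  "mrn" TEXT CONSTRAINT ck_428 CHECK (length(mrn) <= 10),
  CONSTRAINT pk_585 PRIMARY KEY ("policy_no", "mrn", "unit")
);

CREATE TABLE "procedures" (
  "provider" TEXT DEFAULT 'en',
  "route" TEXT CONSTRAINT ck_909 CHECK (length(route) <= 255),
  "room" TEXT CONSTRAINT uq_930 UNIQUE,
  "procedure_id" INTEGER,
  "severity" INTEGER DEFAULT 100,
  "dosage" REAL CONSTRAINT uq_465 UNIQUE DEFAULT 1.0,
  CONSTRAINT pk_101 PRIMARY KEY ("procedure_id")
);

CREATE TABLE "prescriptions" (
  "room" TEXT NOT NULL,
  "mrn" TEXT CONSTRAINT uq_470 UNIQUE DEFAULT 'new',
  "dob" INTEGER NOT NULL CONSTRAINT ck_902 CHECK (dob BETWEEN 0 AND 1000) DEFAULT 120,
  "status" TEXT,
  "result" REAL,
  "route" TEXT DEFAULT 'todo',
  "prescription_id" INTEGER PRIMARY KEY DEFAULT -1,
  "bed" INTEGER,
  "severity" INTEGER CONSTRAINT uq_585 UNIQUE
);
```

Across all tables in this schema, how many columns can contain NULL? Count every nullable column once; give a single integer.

15

physicians: 4 nullable (result, code, refills, physician_id — PK (policy_no, mrn, unit) and explicit NOT NULL columns excluded).
procedures: 5 nullable (provider, route, room, severity, dosage — PK (procedure_id) and explicit NOT NULL columns excluded).
prescriptions: 6 nullable (mrn, status, result, route, bed, severity — PK (prescription_id) and explicit NOT NULL columns excluded).
Total: 4 + 5 + 6 = 15.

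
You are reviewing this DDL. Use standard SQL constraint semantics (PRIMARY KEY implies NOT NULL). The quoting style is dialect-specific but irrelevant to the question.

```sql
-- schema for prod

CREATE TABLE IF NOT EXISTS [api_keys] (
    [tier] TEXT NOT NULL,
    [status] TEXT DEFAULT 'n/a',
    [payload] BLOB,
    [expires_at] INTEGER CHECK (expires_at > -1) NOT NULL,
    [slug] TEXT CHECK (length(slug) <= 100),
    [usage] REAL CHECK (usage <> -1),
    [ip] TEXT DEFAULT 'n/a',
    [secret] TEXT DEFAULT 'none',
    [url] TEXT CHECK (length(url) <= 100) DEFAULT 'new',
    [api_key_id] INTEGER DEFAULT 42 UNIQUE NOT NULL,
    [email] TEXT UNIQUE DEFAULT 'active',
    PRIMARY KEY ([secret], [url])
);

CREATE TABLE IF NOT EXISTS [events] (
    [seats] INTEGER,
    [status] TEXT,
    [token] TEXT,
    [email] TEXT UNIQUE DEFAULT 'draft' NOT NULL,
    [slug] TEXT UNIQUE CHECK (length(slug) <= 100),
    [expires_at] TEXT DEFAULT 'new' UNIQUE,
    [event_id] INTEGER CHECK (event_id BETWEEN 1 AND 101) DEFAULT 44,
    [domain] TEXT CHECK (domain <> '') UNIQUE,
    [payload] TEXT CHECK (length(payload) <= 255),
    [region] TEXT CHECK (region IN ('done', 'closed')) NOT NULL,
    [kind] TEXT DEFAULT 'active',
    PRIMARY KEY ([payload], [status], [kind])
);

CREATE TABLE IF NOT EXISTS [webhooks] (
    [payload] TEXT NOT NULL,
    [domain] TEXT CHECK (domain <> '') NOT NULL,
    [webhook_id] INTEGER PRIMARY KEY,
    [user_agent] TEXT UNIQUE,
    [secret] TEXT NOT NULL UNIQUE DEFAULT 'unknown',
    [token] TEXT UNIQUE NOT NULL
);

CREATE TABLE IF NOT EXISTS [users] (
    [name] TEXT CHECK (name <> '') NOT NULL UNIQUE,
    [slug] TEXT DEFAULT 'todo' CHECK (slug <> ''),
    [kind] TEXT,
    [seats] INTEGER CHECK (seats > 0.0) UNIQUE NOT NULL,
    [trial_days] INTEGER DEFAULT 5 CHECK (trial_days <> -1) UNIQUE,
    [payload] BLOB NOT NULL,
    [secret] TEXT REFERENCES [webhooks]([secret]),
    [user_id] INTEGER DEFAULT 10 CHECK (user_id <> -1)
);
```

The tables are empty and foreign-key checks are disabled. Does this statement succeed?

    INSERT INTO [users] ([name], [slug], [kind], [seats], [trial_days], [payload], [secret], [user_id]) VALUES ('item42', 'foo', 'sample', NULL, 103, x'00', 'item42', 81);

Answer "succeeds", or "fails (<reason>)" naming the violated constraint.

fails (NOT NULL on seats)

seats is explicitly set to NULL, but seats is declared NOT NULL.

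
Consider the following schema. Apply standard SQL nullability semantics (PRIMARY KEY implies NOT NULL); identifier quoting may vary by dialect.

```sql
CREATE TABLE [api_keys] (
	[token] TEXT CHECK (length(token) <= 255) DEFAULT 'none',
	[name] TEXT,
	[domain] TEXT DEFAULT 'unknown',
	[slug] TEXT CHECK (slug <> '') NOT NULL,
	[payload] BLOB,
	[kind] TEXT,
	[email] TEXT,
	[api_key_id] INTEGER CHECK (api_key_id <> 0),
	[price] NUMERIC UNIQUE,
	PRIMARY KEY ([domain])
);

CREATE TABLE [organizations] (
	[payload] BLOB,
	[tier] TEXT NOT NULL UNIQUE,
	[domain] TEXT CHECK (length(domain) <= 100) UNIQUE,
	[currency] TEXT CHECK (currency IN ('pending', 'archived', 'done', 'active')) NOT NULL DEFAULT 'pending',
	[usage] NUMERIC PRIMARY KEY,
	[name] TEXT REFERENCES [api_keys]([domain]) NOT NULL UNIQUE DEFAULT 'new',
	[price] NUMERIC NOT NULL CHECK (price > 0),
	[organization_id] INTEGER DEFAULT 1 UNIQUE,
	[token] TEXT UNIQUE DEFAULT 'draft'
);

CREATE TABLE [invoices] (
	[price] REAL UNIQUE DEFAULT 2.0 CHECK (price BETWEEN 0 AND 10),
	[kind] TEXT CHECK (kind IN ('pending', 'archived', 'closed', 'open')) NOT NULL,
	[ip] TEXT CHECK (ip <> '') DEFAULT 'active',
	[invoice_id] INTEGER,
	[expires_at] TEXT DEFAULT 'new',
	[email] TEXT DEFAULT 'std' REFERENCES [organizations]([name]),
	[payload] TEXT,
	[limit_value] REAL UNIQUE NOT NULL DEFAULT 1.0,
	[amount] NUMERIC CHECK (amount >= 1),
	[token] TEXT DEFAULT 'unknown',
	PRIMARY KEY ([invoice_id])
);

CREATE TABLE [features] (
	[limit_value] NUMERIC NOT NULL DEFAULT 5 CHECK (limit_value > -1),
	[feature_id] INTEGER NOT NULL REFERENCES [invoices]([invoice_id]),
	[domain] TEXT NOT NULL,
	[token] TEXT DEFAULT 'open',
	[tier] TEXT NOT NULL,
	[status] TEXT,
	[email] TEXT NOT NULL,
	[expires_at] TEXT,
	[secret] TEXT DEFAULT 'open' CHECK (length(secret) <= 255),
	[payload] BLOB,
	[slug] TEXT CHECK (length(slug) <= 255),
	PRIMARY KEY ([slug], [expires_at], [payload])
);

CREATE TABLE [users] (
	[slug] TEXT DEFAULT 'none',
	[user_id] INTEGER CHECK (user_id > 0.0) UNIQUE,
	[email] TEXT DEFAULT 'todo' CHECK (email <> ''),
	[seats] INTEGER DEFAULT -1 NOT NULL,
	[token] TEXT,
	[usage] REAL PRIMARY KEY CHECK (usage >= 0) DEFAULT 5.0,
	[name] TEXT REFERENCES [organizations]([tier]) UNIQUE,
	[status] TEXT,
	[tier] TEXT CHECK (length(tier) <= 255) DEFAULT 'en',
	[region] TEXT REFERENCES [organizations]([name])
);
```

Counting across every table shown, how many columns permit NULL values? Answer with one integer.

api_keys: 7 nullable (token, name, payload, kind, email, api_key_id, price — PK (domain) and explicit NOT NULL columns excluded).
organizations: 4 nullable (payload, domain, organization_id, token — PK (usage) and explicit NOT NULL columns excluded).
invoices: 7 nullable (price, ip, expires_at, email, payload, amount, token — PK (invoice_id) and explicit NOT NULL columns excluded).
features: 3 nullable (token, status, secret — PK (slug, expires_at, payload) and explicit NOT NULL columns excluded).
users: 8 nullable (slug, user_id, email, token, name, status, tier, region — PK (usage) and explicit NOT NULL columns excluded).
Total: 7 + 4 + 7 + 3 + 8 = 29.

29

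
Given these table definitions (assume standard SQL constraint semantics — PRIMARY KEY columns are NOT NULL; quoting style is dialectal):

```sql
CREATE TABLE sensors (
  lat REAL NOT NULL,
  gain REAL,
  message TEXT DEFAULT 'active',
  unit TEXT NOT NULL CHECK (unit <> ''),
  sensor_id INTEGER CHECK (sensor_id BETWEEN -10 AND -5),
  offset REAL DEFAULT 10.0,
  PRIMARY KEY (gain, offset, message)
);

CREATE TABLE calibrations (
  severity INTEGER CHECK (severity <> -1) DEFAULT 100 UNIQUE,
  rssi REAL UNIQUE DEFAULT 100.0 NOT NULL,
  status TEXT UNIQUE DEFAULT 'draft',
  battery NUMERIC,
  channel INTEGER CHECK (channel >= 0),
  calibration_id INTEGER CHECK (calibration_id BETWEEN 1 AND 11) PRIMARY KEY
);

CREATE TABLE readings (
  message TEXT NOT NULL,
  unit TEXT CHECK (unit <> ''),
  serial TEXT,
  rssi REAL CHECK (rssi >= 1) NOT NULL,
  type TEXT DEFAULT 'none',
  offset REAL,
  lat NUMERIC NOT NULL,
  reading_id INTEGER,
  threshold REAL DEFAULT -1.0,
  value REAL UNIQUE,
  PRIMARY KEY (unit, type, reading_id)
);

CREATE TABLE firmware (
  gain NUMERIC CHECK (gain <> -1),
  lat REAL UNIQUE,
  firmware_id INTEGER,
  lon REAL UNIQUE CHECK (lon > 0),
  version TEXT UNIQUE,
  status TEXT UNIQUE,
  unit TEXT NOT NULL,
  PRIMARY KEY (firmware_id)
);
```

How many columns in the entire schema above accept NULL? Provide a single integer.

14

sensors: 1 nullable (sensor_id — PK (gain, offset, message) and explicit NOT NULL columns excluded).
calibrations: 4 nullable (severity, status, battery, channel — PK (calibration_id) and explicit NOT NULL columns excluded).
readings: 4 nullable (serial, offset, threshold, value — PK (unit, type, reading_id) and explicit NOT NULL columns excluded).
firmware: 5 nullable (gain, lat, lon, version, status — PK (firmware_id) and explicit NOT NULL columns excluded).
Total: 1 + 4 + 4 + 5 = 14.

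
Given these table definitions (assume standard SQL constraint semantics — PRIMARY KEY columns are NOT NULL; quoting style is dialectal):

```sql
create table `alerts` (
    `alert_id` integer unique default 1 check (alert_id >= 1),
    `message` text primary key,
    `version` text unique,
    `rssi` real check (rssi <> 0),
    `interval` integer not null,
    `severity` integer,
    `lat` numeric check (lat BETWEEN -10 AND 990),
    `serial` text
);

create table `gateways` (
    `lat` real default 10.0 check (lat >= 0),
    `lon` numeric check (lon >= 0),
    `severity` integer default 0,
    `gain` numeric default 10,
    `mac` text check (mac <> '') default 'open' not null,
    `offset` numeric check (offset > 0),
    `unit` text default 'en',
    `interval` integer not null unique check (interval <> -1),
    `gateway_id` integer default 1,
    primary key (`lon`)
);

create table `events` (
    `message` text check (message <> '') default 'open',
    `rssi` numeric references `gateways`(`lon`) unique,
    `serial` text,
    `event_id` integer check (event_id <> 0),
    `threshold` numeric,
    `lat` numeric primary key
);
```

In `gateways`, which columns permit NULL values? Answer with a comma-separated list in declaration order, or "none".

lat, severity, gain, offset, unit, gateway_id

- lat: CHECK does not forbid NULL (a CHECK constraint passes when its expression is NULL) → nullable.
- lon: part of the PRIMARY KEY, which implies NOT NULL → not nullable.
- severity: DEFAULT only fills an omitted column; an explicit NULL is still allowed → nullable.
- gain: DEFAULT only fills an omitted column; an explicit NULL is still allowed → nullable.
- mac: declared NOT NULL → not nullable.
- offset: CHECK does not forbid NULL (a CHECK constraint passes when its expression is NULL) → nullable.
- unit: DEFAULT only fills an omitted column; an explicit NULL is still allowed → nullable.
- interval: declared NOT NULL → not nullable.
- gateway_id: DEFAULT only fills an omitted column; an explicit NULL is still allowed → nullable.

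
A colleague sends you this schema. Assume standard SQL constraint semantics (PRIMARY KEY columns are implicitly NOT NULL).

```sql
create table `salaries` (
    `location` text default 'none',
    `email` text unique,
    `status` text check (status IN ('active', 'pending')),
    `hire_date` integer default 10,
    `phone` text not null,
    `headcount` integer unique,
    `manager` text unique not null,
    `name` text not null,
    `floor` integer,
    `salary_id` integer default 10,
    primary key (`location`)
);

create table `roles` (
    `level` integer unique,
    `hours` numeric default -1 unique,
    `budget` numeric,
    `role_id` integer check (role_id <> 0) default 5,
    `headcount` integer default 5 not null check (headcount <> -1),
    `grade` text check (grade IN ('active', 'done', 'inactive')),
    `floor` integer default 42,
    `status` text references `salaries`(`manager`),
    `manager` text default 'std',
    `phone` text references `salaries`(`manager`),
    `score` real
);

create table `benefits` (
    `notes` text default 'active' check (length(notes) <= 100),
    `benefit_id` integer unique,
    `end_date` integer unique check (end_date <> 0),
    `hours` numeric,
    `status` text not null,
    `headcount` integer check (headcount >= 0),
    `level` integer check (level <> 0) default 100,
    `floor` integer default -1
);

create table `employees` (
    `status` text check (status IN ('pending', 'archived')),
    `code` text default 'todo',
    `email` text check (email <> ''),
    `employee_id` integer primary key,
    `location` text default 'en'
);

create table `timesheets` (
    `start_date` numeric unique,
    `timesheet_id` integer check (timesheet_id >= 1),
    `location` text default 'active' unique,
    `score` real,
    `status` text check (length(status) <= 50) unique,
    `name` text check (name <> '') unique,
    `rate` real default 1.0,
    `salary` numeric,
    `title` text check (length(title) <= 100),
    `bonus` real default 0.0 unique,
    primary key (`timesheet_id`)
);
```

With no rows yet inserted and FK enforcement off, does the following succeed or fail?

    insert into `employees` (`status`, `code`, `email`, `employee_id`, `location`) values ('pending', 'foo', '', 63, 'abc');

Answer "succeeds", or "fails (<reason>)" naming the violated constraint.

The value '' for email violates CHECK (email <> '').

fails (CHECK on email)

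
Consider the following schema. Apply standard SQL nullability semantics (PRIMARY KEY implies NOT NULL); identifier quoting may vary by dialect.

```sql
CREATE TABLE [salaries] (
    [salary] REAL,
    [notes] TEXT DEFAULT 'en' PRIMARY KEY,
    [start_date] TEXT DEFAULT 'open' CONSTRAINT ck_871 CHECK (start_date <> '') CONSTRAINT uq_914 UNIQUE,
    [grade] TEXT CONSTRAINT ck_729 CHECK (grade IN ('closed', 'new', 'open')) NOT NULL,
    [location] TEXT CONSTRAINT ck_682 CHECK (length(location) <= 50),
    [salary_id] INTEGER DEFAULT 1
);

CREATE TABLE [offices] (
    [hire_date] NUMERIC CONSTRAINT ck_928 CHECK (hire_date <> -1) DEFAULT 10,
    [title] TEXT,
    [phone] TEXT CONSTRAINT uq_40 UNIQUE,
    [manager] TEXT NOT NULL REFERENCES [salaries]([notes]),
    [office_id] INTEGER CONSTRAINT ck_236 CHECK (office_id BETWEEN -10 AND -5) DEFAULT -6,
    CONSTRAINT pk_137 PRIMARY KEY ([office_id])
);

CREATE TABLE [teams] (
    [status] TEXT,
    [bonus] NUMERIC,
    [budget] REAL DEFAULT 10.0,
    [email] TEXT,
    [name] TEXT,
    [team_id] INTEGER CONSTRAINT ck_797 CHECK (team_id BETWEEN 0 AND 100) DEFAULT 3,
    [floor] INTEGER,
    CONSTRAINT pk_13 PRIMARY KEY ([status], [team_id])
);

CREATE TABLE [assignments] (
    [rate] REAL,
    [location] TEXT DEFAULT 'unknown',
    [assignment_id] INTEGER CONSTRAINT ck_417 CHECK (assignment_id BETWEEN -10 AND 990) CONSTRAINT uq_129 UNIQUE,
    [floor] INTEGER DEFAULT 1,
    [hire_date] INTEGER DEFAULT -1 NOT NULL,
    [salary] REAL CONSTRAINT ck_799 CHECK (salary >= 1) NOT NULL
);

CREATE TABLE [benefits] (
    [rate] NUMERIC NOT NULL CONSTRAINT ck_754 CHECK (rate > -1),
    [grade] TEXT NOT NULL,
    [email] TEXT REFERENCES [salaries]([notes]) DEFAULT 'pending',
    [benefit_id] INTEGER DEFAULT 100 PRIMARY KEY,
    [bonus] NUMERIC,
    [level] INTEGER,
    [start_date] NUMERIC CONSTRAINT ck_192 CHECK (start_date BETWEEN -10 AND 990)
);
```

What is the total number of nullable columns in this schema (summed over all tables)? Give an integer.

salaries: 4 nullable (salary, start_date, location, salary_id — PK (notes) and explicit NOT NULL columns excluded).
offices: 3 nullable (hire_date, title, phone — PK (office_id) and explicit NOT NULL columns excluded).
teams: 5 nullable (bonus, budget, email, name, floor — PK (status, team_id) and explicit NOT NULL columns excluded).
assignments: 4 nullable (rate, location, assignment_id, floor — PK none and explicit NOT NULL columns excluded).
benefits: 4 nullable (email, bonus, level, start_date — PK (benefit_id) and explicit NOT NULL columns excluded).
Total: 4 + 3 + 5 + 4 + 4 = 20.

20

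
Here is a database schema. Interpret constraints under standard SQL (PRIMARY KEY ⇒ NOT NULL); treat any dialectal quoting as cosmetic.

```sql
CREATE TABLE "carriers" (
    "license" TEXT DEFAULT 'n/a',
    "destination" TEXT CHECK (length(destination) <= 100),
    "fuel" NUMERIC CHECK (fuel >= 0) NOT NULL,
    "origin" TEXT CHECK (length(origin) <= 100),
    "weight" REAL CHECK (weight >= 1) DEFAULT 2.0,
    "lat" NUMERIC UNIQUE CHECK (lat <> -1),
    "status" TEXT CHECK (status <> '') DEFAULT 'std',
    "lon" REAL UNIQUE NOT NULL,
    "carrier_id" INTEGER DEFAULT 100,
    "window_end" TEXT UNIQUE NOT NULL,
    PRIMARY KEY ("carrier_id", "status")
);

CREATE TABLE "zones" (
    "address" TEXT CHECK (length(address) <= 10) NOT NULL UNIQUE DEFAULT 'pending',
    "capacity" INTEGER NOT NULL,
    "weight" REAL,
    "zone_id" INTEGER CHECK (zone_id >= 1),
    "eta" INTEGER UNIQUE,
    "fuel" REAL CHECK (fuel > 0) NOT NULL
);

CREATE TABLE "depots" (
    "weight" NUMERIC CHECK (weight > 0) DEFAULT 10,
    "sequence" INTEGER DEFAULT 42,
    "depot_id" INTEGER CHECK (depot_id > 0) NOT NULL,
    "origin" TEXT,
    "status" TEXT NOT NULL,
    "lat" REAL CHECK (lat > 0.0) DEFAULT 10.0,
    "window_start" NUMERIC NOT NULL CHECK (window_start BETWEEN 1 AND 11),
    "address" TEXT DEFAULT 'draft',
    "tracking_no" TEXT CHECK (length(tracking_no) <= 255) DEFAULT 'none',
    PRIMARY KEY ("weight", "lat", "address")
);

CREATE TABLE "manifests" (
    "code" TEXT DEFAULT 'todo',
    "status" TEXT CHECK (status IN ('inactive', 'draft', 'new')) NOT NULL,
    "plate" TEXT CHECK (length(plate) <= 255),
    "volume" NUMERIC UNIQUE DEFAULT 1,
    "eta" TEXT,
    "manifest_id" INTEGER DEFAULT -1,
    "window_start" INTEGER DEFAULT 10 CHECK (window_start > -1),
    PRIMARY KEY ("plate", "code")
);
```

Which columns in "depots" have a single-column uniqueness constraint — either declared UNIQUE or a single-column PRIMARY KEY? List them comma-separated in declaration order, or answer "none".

none

- weight: part of a composite PRIMARY KEY — only the tuple is unique, not this column on its own.
- sequence: no UNIQUE or single-column PK constraint.
- depot_id: no UNIQUE or single-column PK constraint.
- origin: no UNIQUE or single-column PK constraint.
- status: no UNIQUE or single-column PK constraint.
- lat: part of a composite PRIMARY KEY — only the tuple is unique, not this column on its own.
- window_start: no UNIQUE or single-column PK constraint.
- address: part of a composite PRIMARY KEY — only the tuple is unique, not this column on its own.
- tracking_no: no UNIQUE or single-column PK constraint.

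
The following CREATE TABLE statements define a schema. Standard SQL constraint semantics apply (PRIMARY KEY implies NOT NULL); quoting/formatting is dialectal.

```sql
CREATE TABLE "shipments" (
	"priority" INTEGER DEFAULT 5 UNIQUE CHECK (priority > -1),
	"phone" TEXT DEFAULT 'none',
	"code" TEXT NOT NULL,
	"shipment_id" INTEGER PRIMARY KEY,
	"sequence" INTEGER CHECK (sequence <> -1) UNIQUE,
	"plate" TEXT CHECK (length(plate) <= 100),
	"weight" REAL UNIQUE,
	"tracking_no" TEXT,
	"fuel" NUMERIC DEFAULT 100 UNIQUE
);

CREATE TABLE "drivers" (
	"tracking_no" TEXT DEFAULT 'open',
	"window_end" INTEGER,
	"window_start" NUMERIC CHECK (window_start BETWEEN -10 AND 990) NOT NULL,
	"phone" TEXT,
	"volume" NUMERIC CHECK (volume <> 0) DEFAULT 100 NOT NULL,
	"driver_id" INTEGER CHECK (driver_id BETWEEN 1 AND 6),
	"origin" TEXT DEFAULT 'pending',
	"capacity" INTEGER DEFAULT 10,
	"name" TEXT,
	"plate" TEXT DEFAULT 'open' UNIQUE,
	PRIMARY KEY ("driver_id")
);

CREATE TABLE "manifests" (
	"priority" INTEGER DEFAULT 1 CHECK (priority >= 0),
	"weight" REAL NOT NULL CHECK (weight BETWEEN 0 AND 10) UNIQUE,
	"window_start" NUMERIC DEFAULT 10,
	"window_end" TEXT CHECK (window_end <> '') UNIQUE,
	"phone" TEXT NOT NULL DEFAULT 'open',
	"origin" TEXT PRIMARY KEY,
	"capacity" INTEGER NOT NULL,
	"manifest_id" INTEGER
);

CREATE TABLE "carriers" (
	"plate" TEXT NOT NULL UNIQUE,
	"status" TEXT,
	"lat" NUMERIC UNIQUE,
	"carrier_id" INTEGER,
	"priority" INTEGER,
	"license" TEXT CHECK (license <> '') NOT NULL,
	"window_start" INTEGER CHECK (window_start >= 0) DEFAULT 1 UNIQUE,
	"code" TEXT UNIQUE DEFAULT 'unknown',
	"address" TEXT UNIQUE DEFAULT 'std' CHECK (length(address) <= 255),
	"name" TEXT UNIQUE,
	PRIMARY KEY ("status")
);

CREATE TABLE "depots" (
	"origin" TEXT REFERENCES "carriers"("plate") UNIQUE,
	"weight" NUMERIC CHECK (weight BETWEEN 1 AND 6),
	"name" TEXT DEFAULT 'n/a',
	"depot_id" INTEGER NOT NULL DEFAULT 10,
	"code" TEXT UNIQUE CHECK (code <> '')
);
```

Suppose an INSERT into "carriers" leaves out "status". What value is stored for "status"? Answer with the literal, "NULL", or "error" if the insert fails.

status has no DEFAULT clause.
Omitting it would insert NULL, but it is part of the PRIMARY KEY, so the INSERT fails.

error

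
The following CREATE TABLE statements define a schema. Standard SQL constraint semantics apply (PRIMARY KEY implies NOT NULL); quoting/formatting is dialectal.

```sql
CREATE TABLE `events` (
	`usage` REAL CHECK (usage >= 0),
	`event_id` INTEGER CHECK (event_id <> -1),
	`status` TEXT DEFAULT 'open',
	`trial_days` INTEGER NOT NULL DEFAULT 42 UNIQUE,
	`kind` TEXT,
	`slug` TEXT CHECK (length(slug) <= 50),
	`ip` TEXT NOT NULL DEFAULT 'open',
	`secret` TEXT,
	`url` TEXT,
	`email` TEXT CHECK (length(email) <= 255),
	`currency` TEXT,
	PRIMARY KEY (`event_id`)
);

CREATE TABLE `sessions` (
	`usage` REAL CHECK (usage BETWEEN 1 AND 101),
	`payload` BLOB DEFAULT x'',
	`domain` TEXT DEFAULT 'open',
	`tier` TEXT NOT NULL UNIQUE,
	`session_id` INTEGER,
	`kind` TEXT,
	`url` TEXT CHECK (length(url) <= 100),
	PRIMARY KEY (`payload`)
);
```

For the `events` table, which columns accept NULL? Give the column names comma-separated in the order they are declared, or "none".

- usage: CHECK does not forbid NULL (a CHECK constraint passes when its expression is NULL) → nullable.
- event_id: part of the PRIMARY KEY, which implies NOT NULL → not nullable.
- status: DEFAULT only fills an omitted column; an explicit NULL is still allowed → nullable.
- trial_days: declared NOT NULL → not nullable.
- kind: no NOT NULL constraint applies → nullable.
- slug: CHECK does not forbid NULL (a CHECK constraint passes when its expression is NULL) → nullable.
- ip: declared NOT NULL → not nullable.
- secret: no NOT NULL constraint applies → nullable.
- url: no NOT NULL constraint applies → nullable.
- email: CHECK does not forbid NULL (a CHECK constraint passes when its expression is NULL) → nullable.
- currency: no NOT NULL constraint applies → nullable.

usage, status, kind, slug, secret, url, email, currency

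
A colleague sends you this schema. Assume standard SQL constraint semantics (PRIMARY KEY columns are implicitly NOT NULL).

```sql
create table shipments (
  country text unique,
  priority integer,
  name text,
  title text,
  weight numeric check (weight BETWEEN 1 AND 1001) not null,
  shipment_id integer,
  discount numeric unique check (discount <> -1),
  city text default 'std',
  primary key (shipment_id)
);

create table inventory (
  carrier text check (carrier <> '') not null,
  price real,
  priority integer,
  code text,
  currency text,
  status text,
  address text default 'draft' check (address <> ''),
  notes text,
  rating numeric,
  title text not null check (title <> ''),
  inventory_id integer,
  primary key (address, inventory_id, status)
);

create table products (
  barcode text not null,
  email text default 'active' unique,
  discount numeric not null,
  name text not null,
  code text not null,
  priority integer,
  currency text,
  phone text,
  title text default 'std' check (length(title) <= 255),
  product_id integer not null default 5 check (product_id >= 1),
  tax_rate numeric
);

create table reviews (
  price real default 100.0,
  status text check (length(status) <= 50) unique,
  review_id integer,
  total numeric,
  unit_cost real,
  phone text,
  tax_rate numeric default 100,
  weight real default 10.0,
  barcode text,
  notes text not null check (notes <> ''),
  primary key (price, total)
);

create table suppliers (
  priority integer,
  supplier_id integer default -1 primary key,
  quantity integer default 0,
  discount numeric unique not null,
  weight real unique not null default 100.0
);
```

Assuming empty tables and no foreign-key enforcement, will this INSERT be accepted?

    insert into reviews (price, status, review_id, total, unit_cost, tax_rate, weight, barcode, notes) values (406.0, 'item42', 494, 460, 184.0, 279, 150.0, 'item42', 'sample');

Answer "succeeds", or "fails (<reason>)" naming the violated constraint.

succeeds

NOT NULL columns: notes is supplied; price is supplied; total is supplied.
CHECK constraints: 'item42' satisfies (length(status) <= 50); 'sample' satisfies (notes <> '').
No constraint is violated.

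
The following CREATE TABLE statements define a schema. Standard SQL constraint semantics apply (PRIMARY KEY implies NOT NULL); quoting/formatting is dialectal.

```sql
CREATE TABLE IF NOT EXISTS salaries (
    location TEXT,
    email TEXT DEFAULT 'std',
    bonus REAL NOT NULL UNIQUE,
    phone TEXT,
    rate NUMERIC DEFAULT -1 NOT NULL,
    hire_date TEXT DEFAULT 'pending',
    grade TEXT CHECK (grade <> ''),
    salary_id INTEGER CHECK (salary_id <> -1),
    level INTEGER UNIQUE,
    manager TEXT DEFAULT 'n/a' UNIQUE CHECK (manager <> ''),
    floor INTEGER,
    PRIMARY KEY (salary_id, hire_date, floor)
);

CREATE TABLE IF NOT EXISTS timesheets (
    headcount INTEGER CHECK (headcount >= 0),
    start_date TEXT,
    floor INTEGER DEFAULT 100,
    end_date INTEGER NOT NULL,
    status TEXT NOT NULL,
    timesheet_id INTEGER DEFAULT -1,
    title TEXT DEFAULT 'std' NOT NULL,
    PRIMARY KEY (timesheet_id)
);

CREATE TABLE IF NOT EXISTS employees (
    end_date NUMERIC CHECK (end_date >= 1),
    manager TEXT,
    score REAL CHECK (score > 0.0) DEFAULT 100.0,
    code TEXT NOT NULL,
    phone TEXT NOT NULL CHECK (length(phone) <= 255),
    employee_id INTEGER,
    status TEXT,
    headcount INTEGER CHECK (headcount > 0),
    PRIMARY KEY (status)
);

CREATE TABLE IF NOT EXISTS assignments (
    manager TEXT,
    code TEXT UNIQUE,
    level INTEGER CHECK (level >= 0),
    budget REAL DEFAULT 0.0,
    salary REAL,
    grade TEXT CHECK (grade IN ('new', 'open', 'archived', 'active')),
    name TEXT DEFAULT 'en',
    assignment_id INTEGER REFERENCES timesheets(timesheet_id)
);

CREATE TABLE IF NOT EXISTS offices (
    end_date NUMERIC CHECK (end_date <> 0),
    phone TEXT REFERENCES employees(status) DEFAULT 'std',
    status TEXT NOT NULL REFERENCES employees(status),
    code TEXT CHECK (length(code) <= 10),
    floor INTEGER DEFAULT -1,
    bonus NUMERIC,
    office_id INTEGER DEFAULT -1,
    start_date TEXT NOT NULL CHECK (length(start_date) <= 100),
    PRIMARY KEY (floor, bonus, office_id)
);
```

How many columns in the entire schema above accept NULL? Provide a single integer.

salaries: 6 nullable (location, email, phone, grade, level, manager — PK (salary_id, hire_date, floor) and explicit NOT NULL columns excluded).
timesheets: 3 nullable (headcount, start_date, floor — PK (timesheet_id) and explicit NOT NULL columns excluded).
employees: 5 nullable (end_date, manager, score, employee_id, headcount — PK (status) and explicit NOT NULL columns excluded).
assignments: 8 nullable (manager, code, level, budget, salary, grade, name, assignment_id — PK none and explicit NOT NULL columns excluded).
offices: 3 nullable (end_date, phone, code — PK (floor, bonus, office_id) and explicit NOT NULL columns excluded).
Total: 6 + 3 + 5 + 8 + 3 = 25.

25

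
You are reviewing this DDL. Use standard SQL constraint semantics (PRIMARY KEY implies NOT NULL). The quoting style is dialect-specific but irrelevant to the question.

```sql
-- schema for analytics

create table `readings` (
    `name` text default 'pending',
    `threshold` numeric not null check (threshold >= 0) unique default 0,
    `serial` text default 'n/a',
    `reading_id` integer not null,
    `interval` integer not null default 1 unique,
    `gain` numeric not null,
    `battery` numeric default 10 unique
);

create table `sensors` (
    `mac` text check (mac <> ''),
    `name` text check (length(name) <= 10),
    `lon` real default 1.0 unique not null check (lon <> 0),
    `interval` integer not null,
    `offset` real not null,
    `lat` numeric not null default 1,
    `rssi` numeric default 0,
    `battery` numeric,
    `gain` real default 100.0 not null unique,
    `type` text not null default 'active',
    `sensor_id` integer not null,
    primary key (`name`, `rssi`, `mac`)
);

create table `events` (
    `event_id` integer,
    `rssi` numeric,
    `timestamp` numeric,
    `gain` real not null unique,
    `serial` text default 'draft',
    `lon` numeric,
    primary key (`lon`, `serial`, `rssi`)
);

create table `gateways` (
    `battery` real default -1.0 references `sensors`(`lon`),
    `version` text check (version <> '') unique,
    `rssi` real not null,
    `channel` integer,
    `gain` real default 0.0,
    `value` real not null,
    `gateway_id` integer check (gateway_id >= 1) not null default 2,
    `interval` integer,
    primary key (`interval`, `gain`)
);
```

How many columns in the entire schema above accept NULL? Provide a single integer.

9

readings: 3 nullable (name, serial, battery — PK none and explicit NOT NULL columns excluded).
sensors: 1 nullable (battery — PK (name, rssi, mac) and explicit NOT NULL columns excluded).
events: 2 nullable (event_id, timestamp — PK (lon, serial, rssi) and explicit NOT NULL columns excluded).
gateways: 3 nullable (battery, version, channel — PK (interval, gain) and explicit NOT NULL columns excluded).
Total: 3 + 1 + 2 + 3 = 9.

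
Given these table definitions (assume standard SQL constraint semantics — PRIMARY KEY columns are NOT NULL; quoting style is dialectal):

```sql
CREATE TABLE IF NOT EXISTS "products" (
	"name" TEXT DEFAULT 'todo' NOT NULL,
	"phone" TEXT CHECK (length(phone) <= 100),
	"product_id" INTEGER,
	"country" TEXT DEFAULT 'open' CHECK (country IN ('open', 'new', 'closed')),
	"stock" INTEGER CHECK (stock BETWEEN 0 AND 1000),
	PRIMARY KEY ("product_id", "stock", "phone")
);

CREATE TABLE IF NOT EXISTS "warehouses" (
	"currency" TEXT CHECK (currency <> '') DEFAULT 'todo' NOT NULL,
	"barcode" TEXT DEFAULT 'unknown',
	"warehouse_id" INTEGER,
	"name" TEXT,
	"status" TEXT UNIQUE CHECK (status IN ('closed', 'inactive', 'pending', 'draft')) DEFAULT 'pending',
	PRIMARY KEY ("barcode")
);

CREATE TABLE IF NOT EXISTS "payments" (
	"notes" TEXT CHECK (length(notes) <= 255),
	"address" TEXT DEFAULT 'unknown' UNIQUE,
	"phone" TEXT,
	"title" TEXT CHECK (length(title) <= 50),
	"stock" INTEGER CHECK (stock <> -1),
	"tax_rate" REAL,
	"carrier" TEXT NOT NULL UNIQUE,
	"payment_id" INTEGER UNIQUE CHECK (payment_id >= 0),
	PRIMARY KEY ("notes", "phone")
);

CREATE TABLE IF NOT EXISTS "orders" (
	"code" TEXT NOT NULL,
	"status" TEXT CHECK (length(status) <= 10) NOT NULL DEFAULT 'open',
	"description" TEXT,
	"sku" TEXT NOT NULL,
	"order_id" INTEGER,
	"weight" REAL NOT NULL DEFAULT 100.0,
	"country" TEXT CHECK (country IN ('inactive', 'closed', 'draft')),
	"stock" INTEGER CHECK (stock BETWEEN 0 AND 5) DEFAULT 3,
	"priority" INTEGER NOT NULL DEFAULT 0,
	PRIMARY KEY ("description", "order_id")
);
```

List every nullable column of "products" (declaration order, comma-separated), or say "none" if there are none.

- name: declared NOT NULL → not nullable.
- phone: part of the PRIMARY KEY, which implies NOT NULL → not nullable.
- product_id: part of the PRIMARY KEY, which implies NOT NULL → not nullable.
- country: CHECK does not forbid NULL (a CHECK constraint passes when its expression is NULL) → nullable.
- stock: part of the PRIMARY KEY, which implies NOT NULL → not nullable.

country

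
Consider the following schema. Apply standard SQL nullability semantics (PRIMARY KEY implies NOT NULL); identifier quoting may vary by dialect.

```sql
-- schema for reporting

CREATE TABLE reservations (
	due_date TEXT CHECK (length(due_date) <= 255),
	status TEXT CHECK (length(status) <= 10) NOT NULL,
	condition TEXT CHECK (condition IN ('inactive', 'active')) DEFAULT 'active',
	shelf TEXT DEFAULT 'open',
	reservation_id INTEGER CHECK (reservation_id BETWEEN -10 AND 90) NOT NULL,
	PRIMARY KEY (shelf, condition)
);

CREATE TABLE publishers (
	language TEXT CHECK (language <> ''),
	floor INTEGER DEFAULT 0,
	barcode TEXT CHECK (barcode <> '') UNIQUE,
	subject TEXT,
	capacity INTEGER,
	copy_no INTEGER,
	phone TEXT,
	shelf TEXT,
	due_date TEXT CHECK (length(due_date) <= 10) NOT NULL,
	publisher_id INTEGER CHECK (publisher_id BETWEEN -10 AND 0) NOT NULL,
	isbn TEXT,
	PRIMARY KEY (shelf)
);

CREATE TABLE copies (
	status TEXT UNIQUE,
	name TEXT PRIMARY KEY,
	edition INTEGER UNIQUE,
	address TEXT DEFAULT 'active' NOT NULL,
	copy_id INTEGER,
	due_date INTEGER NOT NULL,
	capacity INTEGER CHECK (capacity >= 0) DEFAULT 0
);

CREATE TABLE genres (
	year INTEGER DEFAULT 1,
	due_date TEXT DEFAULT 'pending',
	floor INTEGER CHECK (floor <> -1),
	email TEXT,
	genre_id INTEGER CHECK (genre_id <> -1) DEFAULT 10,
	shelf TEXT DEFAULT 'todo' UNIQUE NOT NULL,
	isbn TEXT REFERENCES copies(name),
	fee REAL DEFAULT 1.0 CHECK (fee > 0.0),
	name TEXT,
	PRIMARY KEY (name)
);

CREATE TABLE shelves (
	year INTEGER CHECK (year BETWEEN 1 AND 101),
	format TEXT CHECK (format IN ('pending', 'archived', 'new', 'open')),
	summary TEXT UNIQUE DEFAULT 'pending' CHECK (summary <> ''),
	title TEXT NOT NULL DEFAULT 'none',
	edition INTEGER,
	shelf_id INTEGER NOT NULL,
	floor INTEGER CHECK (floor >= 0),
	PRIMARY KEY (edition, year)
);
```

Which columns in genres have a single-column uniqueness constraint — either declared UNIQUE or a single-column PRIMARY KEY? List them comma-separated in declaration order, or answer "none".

shelf, name

- year: no UNIQUE or single-column PK constraint.
- due_date: no UNIQUE or single-column PK constraint.
- floor: no UNIQUE or single-column PK constraint.
- email: no UNIQUE or single-column PK constraint.
- genre_id: no UNIQUE or single-column PK constraint.
- shelf: declared UNIQUE → unique.
- isbn: no UNIQUE or single-column PK constraint.
- fee: no UNIQUE or single-column PK constraint.
- name: single-column PRIMARY KEY → unique.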